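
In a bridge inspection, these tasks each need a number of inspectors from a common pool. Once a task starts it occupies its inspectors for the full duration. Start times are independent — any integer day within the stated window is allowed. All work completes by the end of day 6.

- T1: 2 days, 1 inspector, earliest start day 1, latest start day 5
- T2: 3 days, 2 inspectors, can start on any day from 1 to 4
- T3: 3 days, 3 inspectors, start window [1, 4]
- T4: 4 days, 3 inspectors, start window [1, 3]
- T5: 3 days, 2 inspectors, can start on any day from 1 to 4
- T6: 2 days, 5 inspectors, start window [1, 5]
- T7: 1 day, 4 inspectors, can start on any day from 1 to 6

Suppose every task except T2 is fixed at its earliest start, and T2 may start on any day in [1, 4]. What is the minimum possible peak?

18

T2@1: d1:20  d2:16  d3:10  d4:3  d5:0  d6:0 → peak 20
T2@2: d1:18  d2:16  d3:10  d4:5  d5:0  d6:0 → peak 18
T2@3: d1:18  d2:14  d3:10  d4:5  d5:2  d6:0 → peak 18
T2@4: d1:18  d2:14  d3:8  d4:5  d5:2  d6:2 → peak 18
Best is T2@2, peak 18.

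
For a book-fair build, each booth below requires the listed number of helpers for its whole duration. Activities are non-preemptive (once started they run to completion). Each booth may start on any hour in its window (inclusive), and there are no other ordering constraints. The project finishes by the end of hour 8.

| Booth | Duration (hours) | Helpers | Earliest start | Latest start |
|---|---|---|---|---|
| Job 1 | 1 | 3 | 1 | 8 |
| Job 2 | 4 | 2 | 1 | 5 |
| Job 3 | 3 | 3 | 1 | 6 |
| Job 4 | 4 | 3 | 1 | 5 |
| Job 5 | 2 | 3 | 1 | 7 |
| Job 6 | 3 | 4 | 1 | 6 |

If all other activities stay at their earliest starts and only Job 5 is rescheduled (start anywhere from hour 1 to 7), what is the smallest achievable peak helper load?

Job 5@1: h1:18  h2:15  h3:12  h4:5  h5:0  h6:0  h7:0  h8:0 → peak 18
Job 5@2: h1:15  h2:15  h3:15  h4:5  h5:0  h6:0  h7:0  h8:0 → peak 15
Job 5@3: h1:15  h2:12  h3:15  h4:8  h5:0  h6:0  h7:0  h8:0 → peak 15
Job 5@4: h1:15  h2:12  h3:12  h4:8  h5:3  h6:0  h7:0  h8:0 → peak 15
Job 5@5: h1:15  h2:12  h3:12  h4:5  h5:3  h6:3  h7:0  h8:0 → peak 15
Job 5@6: h1:15  h2:12  h3:12  h4:5  h5:0  h6:3  h7:3  h8:0 → peak 15
Job 5@7: h1:15  h2:12  h3:12  h4:5  h5:0  h6:0  h7:3  h8:3 → peak 15
Best is Job 5@2, peak 15.

15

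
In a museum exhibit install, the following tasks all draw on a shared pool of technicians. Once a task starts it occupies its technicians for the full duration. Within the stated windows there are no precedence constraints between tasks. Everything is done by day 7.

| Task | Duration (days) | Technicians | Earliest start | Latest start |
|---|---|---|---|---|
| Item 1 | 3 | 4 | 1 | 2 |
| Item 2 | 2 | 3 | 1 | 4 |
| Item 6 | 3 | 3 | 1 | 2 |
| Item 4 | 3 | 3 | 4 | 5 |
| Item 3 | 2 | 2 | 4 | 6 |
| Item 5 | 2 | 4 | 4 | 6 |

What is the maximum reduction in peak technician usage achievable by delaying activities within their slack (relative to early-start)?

2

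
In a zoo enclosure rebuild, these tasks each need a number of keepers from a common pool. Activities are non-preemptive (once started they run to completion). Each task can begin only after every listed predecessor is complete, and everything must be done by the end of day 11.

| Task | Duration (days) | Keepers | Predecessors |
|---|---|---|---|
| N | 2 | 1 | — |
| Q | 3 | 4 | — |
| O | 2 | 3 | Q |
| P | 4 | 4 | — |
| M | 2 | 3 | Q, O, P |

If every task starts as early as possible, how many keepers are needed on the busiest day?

9

Early-start schedule: N@1, Q@1, O@4, P@1, M@6.
Load per day: day 1: 9, day 2: 9, day 3: 8, day 4: 7, day 5: 3, day 6: 3, day 7: 3, day 8: 0, day 9: 0, day 10: 0, day 11: 0.
Peak is 9.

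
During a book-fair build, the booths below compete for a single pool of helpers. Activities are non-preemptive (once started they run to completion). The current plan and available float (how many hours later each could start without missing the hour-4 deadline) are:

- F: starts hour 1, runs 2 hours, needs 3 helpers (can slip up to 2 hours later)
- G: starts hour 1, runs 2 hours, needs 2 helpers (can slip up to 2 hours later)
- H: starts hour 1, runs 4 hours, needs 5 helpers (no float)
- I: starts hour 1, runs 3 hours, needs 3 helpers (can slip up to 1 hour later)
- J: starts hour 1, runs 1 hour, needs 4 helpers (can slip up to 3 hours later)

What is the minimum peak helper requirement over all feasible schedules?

Early-start (F@1, G@1, H@1, I@1, J@1) gives peak 17: h1:17  h2:13  h3:8  h4:5.
Shift G→3, J→4.
Schedule F@1, G@3, H@1, I@1, J@4: h1:11  h2:11  h3:10  h4:11 — peak 11.
Total helper-hours = 43 over 4 hours ⇒ peak ≥ ⌈43/4⌉ = 11, so 11 is optimal.

11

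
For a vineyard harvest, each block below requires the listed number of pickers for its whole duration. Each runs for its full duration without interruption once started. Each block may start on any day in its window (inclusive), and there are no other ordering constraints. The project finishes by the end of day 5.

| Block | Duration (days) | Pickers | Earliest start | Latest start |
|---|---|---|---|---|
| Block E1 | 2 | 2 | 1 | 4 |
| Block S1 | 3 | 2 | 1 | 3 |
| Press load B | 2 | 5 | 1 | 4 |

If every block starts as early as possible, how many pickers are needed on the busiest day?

9

Early-start schedule: Block E1@1, Block S1@1, Press load B@1.
Load per day: day 1: 9, day 2: 9, day 3: 2, day 4: 0, day 5: 0.
Peak is 9.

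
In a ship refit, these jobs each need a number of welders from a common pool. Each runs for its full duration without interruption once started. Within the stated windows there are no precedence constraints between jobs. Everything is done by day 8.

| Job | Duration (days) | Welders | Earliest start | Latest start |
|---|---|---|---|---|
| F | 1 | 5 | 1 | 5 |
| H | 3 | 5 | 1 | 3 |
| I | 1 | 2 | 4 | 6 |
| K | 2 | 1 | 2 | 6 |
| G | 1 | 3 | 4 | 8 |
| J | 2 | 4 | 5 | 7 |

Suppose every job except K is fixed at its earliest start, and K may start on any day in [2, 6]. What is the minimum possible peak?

10

K@2: d1:10  d2:6  d3:6  d4:5  d5:4  d6:4  d7:0  d8:0 → peak 10
K@3: d1:10  d2:5  d3:6  d4:6  d5:4  d6:4  d7:0  d8:0 → peak 10
K@4: d1:10  d2:5  d3:5  d4:6  d5:5  d6:4  d7:0  d8:0 → peak 10
K@5: d1:10  d2:5  d3:5  d4:5  d5:5  d6:5  d7:0  d8:0 → peak 10
K@6: d1:10  d2:5  d3:5  d4:5  d5:4  d6:5  d7:1  d8:0 → peak 10
Best is K@2, peak 10.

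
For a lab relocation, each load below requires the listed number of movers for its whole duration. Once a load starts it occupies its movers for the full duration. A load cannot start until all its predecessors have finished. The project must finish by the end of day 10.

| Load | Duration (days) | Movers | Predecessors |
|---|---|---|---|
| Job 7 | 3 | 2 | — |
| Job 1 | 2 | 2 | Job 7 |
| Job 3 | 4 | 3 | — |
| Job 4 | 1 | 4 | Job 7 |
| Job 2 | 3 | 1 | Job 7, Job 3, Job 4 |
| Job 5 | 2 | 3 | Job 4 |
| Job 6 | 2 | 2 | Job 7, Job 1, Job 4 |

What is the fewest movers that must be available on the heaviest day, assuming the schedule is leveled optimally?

Early-start (Job 7@1, Job 1@4, Job 3@1, Job 4@4, Job 2@5, Job 5@5, Job 6@6) gives peak 9: d1:5  d2:5  d3:5  d4:9  d5:6  d6:6  d7:3  d8:0  d9:0  d10:0.
Shift Job 4→6, Job 2→7, Job 5→7, Job 6→9.
Schedule Job 7@1, Job 1@4, Job 3@1, Job 4@6, Job 2@7, Job 5@7, Job 6@9: d1:5  d2:5  d3:5  d4:5  d5:2  d6:4  d7:4  d8:4  d9:3  d10:2 — peak 5.

5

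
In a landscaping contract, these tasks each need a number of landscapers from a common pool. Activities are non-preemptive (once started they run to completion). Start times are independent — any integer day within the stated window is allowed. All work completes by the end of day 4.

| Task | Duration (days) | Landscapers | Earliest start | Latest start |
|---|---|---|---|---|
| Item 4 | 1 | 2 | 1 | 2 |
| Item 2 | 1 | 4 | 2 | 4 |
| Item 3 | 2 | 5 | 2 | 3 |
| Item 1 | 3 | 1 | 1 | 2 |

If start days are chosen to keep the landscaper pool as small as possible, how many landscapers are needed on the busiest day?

Early-start (Item 4@1, Item 2@2, Item 3@2, Item 1@1) gives peak 10: d1:3  d2:10  d3:6  d4:0.
Shift Item 3→3.
Schedule Item 4@1, Item 2@2, Item 3@3, Item 1@1: d1:3  d2:5  d3:6  d4:5 — peak 6.
No arrangement of the 24 feasible schedules does better.

6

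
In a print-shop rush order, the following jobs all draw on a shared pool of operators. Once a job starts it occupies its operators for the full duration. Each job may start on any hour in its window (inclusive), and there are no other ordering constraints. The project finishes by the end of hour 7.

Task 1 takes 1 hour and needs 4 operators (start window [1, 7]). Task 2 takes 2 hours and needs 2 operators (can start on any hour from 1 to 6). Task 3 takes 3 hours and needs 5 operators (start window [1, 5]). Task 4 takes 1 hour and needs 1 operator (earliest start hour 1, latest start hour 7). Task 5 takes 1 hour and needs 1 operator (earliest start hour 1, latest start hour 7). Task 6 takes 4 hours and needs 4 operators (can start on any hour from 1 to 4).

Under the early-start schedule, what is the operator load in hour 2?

At early start, hour 2 has: Task 2, Task 3, Task 6.
Demand: 2 + 5 + 4 = 11.

11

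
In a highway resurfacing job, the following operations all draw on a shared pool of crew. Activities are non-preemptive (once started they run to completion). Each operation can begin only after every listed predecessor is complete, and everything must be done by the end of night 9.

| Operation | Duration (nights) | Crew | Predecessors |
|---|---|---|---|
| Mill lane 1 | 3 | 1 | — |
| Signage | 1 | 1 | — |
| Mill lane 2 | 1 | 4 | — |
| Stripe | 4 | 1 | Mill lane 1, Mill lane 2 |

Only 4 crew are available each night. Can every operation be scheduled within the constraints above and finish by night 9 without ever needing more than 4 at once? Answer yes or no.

yes

Schedule Mill lane 1@1, Signage@1, Mill lane 2@4, Stripe@5: n1:2  n2:1  n3:1  n4:4  n5:1  n6:1  n7:1  n8:1  n9:0 — peak 4 ≤ 4.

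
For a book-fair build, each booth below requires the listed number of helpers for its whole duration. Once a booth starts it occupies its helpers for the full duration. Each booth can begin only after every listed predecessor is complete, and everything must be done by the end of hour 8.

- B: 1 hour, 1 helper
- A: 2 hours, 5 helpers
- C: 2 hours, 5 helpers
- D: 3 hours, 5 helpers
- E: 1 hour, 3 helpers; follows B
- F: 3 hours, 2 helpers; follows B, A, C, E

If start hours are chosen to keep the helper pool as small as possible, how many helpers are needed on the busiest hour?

7

Early-start (B@1, A@1, C@1, D@1, E@2, F@3) gives peak 18: h1:16  h2:18  h3:7  h4:2  h5:2  h6:0  h7:0  h8:0.
Shift C→3, D→6, E→5, F→6.
Schedule B@1, A@1, C@3, D@6, E@5, F@6: h1:6  h2:5  h3:5  h4:5  h5:3  h6:7  h7:7  h8:7 — peak 7.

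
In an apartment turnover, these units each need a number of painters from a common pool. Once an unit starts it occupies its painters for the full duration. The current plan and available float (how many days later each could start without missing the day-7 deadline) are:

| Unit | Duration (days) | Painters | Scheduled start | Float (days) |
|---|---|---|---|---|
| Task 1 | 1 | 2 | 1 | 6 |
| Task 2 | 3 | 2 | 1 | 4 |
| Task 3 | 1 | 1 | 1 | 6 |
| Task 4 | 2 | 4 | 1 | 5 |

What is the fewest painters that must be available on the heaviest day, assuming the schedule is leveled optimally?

4

Early-start (Task 1@1, Task 2@1, Task 3@1, Task 4@1) gives peak 9: d1:9  d2:6  d3:2  d4:0  d5:0  d6:0  d7:0.
Shift Task 3→2, Task 4→4.
Schedule Task 1@1, Task 2@1, Task 3@2, Task 4@4: d1:4  d2:3  d3:2  d4:4  d5:4  d6:0  d7:0 — peak 4.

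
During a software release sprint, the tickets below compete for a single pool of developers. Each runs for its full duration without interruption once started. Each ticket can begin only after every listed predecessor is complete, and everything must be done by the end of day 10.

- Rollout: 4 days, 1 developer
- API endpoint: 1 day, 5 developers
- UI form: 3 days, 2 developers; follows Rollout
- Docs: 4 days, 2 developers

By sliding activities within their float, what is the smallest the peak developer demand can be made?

5

Early-start (Rollout@1, API endpoint@1, UI form@5, Docs@1) gives peak 8: d1:8  d2:3  d3:3  d4:3  d5:2  d6:2  d7:2  d8:0  d9:0  d10:0.
Shift API endpoint→5, UI form→6.
Schedule Rollout@1, API endpoint@5, UI form@6, Docs@1: d1:3  d2:3  d3:3  d4:3  d5:5  d6:2  d7:2  d8:2  d9:0  d10:0 — peak 5.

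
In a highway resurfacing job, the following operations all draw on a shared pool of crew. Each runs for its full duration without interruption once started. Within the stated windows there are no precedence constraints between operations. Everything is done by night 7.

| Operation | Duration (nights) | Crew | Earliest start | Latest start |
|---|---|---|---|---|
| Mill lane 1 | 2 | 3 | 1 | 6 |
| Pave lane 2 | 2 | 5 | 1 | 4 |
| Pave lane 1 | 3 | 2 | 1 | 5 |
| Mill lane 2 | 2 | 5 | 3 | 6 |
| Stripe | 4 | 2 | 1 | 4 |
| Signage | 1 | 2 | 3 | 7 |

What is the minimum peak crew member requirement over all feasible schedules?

Early-start (Mill lane 1@1, Pave lane 2@1, Pave lane 1@1, Mill lane 2@3, Stripe@1, Signage@3) gives peak 12: n1:12  n2:12  n3:11  n4:7  n5:0  n6:0  n7:0.
Shift Pave lane 2→3, Mill lane 2→5, Stripe→4, Signage→7.
Schedule Mill lane 1@1, Pave lane 2@3, Pave lane 1@1, Mill lane 2@5, Stripe@4, Signage@7: n1:5  n2:5  n3:7  n4:7  n5:7  n6:7  n7:4 — peak 7.

7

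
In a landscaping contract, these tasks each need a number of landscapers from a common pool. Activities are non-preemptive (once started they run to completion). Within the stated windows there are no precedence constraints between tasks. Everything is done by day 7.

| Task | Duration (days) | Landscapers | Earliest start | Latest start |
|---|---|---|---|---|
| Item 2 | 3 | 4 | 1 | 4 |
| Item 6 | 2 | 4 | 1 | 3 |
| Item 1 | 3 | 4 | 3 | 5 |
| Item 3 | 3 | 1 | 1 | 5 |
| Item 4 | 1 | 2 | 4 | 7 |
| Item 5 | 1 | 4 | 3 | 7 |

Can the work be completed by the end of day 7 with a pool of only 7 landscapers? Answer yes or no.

The minimum achievable peak is 8; 7 < 8, so no feasible schedule stays within the cap.

no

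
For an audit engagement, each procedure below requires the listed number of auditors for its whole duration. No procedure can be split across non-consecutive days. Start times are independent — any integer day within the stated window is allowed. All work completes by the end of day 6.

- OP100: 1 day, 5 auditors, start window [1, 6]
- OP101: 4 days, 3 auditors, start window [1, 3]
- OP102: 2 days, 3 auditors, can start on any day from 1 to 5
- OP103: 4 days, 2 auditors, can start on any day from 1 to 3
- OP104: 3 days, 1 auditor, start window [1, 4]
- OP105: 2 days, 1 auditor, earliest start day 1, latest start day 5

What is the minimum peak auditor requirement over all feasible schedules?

7

Early-start (OP100@1, OP101@1, OP102@1, OP103@1, OP104@1, OP105@1) gives peak 15: d1:15  d2:10  d3:6  d4:5  d5:0  d6:0.
Shift OP101→2, OP102→5, OP104→2, OP105→2.
Schedule OP100@1, OP101@2, OP102@5, OP103@1, OP104@2, OP105@2: d1:7  d2:7  d3:7  d4:6  d5:6  d6:3 — peak 7.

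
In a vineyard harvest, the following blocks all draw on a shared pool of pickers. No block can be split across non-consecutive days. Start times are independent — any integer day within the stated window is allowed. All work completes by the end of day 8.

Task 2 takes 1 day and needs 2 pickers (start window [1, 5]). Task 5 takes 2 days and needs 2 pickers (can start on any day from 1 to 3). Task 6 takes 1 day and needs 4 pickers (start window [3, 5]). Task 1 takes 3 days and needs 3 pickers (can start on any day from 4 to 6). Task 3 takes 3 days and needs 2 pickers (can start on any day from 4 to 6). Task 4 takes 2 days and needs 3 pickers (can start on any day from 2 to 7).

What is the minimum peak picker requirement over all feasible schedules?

5

Early-start (Task 2@1, Task 5@1, Task 6@3, Task 1@4, Task 3@4, Task 4@2) gives peak 7: d1:4  d2:5  d3:7  d4:5  d5:5  d6:5  d7:0  d8:0.
Shift Task 4→7.
Schedule Task 2@1, Task 5@1, Task 6@3, Task 1@4, Task 3@4, Task 4@7: d1:4  d2:2  d3:4  d4:5  d5:5  d6:5  d7:3  d8:3 — peak 5.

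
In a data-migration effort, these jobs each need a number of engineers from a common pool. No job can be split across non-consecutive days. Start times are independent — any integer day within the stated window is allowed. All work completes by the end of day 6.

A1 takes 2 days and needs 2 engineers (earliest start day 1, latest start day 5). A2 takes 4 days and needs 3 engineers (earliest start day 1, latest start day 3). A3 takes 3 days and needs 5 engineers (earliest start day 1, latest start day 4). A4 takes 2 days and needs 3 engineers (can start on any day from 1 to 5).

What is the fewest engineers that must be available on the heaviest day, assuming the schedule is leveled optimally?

Early-start (A1@1, A2@1, A3@1, A4@1) gives peak 13: d1:13  d2:13  d3:8  d4:3  d5:0  d6:0.
Shift A3→3.
Schedule A1@1, A2@1, A3@3, A4@1: d1:8  d2:8  d3:8  d4:8  d5:5  d6:0 — peak 8.

8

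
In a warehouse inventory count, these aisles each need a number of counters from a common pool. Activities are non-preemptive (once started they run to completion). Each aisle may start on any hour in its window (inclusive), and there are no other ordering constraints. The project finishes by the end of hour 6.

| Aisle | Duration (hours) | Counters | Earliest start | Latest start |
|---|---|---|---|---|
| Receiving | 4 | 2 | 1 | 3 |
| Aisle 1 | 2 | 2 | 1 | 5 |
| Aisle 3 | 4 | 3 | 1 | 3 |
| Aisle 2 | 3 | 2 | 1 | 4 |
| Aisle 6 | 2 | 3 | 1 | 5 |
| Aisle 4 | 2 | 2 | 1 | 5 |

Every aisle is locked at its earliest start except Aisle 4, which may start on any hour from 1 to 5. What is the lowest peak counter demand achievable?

Aisle 4@1: h1:14  h2:14  h3:7  h4:5  h5:0  h6:0 → peak 14
Aisle 4@2: h1:12  h2:14  h3:9  h4:5  h5:0  h6:0 → peak 14
Aisle 4@3: h1:12  h2:12  h3:9  h4:7  h5:0  h6:0 → peak 12
Aisle 4@4: h1:12  h2:12  h3:7  h4:7  h5:2  h6:0 → peak 12
Aisle 4@5: h1:12  h2:12  h3:7  h4:5  h5:2  h6:2 → peak 12
Best is Aisle 4@3, peak 12.

12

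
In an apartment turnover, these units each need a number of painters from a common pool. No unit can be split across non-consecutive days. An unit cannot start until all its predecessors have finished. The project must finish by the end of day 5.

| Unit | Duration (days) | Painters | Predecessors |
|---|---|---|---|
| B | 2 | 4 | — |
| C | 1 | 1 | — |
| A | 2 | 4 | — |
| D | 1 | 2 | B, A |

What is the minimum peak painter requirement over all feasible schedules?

4

Early-start (B@1, C@1, A@1, D@3) gives peak 9: d1:9  d2:8  d3:2  d4:0  d5:0.
Shift C→5, A→3, D→5.
Schedule B@1, C@5, A@3, D@5: d1:4  d2:4  d3:4  d4:4  d5:3 — peak 4.
Total painter-days = 19 over 5 days ⇒ peak ≥ ⌈19/5⌉ = 4, so 4 is optimal.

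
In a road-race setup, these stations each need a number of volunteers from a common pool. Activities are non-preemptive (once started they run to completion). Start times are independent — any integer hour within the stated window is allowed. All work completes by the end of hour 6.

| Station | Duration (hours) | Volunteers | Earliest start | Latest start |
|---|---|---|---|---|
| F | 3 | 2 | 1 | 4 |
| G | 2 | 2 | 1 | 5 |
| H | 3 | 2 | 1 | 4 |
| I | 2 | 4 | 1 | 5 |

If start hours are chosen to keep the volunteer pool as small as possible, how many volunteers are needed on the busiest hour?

6

Early-start (F@1, G@1, H@1, I@1) gives peak 10: h1:10  h2:10  h3:4  h4:0  h5:0  h6:0.
Shift I→4.
Schedule F@1, G@1, H@1, I@4: h1:6  h2:6  h3:4  h4:4  h5:4  h6:0 — peak 6.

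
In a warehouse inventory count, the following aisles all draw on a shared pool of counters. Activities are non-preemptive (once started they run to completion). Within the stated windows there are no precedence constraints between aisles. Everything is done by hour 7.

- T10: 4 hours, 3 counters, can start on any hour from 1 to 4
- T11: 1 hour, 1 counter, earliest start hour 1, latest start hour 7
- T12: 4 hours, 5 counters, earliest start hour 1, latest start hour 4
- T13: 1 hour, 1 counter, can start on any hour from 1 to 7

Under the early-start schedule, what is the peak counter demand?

Early-start schedule: T10@1, T11@1, T12@1, T13@1.
Load per hour: hour 1: 10, hour 2: 8, hour 3: 8, hour 4: 8, hour 5: 0, hour 6: 0, hour 7: 0.
Peak is 10.

10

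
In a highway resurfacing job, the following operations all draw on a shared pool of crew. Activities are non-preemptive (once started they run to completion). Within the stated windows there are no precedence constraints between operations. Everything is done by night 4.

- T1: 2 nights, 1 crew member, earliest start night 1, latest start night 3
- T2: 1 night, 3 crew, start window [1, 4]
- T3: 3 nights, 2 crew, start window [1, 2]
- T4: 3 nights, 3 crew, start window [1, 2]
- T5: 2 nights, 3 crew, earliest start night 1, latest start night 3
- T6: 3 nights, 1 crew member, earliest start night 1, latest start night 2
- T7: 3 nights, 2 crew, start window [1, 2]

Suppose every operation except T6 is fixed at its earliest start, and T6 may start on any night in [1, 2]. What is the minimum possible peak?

T6@1: n1:15  n2:12  n3:8  n4:0 → peak 15
T6@2: n1:14  n2:12  n3:8  n4:1 → peak 14
Best is T6@2, peak 14.

14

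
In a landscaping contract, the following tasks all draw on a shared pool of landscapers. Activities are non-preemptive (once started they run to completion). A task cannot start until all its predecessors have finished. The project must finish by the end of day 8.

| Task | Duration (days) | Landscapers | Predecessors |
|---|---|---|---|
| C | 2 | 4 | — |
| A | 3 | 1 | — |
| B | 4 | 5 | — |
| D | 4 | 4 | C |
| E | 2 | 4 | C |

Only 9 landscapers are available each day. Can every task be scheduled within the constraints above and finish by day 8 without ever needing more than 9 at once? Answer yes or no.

Schedule C@1, A@1, B@3, D@4, E@7: d1:5  d2:5  d3:6  d4:9  d5:9  d6:9  d7:8  d8:4 — peak 9 ≤ 9.

yes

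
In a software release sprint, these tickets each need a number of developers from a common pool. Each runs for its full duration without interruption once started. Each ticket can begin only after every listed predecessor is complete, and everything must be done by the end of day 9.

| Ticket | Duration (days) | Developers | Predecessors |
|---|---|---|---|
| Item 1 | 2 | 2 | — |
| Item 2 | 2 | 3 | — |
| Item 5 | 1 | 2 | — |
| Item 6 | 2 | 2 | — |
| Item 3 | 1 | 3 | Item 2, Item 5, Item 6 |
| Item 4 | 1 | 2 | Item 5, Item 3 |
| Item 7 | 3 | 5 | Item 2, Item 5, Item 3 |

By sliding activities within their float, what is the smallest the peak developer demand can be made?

5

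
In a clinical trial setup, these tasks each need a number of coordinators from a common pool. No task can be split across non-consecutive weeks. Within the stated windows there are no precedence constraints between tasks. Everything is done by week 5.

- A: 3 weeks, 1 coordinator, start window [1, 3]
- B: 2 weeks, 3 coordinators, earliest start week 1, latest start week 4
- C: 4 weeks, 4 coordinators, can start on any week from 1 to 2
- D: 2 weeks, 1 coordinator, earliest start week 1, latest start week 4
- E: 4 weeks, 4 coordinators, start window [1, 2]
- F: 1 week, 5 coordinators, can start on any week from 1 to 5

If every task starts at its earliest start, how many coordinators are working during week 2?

13

At early start, week 2 has: A, B, C, D, E.
Demand: 1 + 3 + 4 + 1 + 4 = 13.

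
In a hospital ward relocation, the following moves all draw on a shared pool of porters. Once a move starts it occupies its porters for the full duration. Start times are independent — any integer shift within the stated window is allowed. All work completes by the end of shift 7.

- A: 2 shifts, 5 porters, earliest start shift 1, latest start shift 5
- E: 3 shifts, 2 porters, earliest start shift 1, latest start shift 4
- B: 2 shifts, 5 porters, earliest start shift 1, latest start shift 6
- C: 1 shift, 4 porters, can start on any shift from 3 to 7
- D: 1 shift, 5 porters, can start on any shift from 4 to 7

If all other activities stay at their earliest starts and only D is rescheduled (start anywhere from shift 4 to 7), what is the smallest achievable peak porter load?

12

D@4: s1:12  s2:12  s3:6  s4:5  s5:0  s6:0  s7:0 → peak 12
D@5: s1:12  s2:12  s3:6  s4:0  s5:5  s6:0  s7:0 → peak 12
D@6: s1:12  s2:12  s3:6  s4:0  s5:0  s6:5  s7:0 → peak 12
D@7: s1:12  s2:12  s3:6  s4:0  s5:0  s6:0  s7:5 → peak 12
Best is D@4, peak 12.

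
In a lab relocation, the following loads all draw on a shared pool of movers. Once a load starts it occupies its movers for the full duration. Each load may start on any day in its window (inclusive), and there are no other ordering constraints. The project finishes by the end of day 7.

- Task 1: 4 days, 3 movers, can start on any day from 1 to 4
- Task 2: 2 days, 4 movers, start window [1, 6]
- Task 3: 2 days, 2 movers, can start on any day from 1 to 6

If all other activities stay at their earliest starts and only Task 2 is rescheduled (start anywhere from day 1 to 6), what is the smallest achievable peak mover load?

Task 2@1: d1:9  d2:9  d3:3  d4:3  d5:0  d6:0  d7:0 → peak 9
Task 2@2: d1:5  d2:9  d3:7  d4:3  d5:0  d6:0  d7:0 → peak 9
Task 2@3: d1:5  d2:5  d3:7  d4:7  d5:0  d6:0  d7:0 → peak 7
Task 2@4: d1:5  d2:5  d3:3  d4:7  d5:4  d6:0  d7:0 → peak 7
Task 2@5: d1:5  d2:5  d3:3  d4:3  d5:4  d6:4  d7:0 → peak 5
Task 2@6: d1:5  d2:5  d3:3  d4:3  d5:0  d6:4  d7:4 → peak 5
Best is Task 2@5, peak 5.

5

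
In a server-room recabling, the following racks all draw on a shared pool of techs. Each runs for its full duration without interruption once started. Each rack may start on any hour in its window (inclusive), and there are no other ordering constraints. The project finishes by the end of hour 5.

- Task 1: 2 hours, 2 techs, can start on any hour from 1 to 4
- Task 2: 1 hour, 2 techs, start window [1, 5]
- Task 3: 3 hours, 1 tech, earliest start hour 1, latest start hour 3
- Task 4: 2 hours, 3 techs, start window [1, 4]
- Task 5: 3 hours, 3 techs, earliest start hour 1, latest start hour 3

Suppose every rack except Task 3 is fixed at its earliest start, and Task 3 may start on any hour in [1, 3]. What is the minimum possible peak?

Task 3@1: h1:11  h2:9  h3:4  h4:0  h5:0 → peak 11
Task 3@2: h1:10  h2:9  h3:4  h4:1  h5:0 → peak 10
Task 3@3: h1:10  h2:8  h3:4  h4:1  h5:1 → peak 10
Best is Task 3@2, peak 10.

10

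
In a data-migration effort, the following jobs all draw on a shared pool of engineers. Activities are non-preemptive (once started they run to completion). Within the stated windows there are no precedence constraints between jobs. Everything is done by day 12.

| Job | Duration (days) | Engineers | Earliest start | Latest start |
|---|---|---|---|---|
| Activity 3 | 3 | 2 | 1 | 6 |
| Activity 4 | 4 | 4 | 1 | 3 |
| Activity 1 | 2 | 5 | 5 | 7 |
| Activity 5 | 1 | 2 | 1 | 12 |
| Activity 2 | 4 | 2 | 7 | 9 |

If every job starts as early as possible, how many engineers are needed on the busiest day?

8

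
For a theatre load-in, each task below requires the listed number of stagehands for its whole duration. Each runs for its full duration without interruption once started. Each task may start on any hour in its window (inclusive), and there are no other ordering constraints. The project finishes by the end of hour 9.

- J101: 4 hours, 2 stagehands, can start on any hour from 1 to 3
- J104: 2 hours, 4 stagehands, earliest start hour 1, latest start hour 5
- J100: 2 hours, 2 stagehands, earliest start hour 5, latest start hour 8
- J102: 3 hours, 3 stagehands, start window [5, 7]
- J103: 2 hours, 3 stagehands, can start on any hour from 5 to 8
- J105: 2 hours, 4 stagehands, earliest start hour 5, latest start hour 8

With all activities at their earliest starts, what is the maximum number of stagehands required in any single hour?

Early-start schedule: J101@1, J104@1, J100@5, J102@5, J103@5, J105@5.
Load per hour: hour 1: 6, hour 2: 6, hour 3: 2, hour 4: 2, hour 5: 12, hour 6: 12, hour 7: 3, hour 8: 0, hour 9: 0.
Peak is 12.

12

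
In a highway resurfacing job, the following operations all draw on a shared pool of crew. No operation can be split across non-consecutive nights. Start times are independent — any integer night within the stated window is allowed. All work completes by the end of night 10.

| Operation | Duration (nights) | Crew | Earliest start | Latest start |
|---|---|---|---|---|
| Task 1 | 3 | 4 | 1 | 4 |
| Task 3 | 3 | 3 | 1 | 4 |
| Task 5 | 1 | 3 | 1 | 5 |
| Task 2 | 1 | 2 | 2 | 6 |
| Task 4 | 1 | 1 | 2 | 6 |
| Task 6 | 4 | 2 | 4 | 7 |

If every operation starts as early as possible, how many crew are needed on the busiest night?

Early-start schedule: Task 1@1, Task 3@1, Task 5@1, Task 2@2, Task 4@2, Task 6@4.
Load per night: night 1: 10, night 2: 10, night 3: 7, night 4: 2, night 5: 2, night 6: 2, night 7: 2, night 8: 0, night 9: 0, night 10: 0.
Peak is 10.

10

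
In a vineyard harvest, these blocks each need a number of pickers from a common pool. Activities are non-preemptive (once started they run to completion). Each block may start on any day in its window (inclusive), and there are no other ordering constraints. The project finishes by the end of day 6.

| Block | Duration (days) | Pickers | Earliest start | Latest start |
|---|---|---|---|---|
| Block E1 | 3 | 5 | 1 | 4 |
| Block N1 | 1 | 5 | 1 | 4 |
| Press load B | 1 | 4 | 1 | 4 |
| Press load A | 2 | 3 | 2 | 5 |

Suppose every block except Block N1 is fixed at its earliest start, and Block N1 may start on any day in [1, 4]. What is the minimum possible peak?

Block N1@1: d1:14  d2:8  d3:8  d4:0  d5:0  d6:0 → peak 14
Block N1@2: d1:9  d2:13  d3:8  d4:0  d5:0  d6:0 → peak 13
Block N1@3: d1:9  d2:8  d3:13  d4:0  d5:0  d6:0 → peak 13
Block N1@4: d1:9  d2:8  d3:8  d4:5  d5:0  d6:0 → peak 9
Best is Block N1@4, peak 9.

9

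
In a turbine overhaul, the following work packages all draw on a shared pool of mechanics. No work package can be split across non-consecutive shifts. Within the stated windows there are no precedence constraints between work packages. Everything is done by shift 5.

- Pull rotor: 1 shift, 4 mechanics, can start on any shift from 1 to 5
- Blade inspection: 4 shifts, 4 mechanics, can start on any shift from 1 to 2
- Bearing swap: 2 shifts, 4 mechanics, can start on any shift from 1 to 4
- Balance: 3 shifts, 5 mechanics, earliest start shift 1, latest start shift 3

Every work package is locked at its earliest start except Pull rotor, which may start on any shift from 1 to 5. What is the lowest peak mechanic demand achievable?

13

Pull rotor@1: s1:17  s2:13  s3:9  s4:4  s5:0 → peak 17
Pull rotor@2: s1:13  s2:17  s3:9  s4:4  s5:0 → peak 17
Pull rotor@3: s1:13  s2:13  s3:13  s4:4  s5:0 → peak 13
Pull rotor@4: s1:13  s2:13  s3:9  s4:8  s5:0 → peak 13
Pull rotor@5: s1:13  s2:13  s3:9  s4:4  s5:4 → peak 13
Best is Pull rotor@3, peak 13.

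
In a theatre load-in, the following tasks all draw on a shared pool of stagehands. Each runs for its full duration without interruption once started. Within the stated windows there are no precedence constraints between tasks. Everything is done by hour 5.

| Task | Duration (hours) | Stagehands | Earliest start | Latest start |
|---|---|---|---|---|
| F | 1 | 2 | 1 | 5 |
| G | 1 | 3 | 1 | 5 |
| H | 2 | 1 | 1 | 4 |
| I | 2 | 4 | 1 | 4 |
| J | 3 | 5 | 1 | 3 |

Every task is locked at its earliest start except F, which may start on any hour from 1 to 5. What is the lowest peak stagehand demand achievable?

F@1: h1:15  h2:10  h3:5  h4:0  h5:0 → peak 15
F@2: h1:13  h2:12  h3:5  h4:0  h5:0 → peak 13
F@3: h1:13  h2:10  h3:7  h4:0  h5:0 → peak 13
F@4: h1:13  h2:10  h3:5  h4:2  h5:0 → peak 13
F@5: h1:13  h2:10  h3:5  h4:0  h5:2 → peak 13
Best is F@2, peak 13.

13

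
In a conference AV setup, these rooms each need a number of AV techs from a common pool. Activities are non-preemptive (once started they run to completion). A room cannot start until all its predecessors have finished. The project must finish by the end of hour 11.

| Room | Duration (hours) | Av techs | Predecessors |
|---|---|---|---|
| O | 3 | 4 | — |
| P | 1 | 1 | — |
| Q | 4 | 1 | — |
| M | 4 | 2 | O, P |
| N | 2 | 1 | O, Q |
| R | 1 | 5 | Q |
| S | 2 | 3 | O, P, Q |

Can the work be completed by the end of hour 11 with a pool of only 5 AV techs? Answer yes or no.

yes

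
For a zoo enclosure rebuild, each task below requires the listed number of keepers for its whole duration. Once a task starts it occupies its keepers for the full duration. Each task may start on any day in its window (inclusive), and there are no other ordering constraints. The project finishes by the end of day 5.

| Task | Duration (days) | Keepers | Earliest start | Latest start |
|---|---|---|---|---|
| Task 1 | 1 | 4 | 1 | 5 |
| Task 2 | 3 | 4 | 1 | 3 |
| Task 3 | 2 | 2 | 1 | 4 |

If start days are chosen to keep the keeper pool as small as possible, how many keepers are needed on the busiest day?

Early-start (Task 1@1, Task 2@1, Task 3@1) gives peak 10: d1:10  d2:6  d3:4  d4:0  d5:0.
Shift Task 2→2.
Schedule Task 1@1, Task 2@2, Task 3@1: d1:6  d2:6  d3:4  d4:4  d5:0 — peak 6.

6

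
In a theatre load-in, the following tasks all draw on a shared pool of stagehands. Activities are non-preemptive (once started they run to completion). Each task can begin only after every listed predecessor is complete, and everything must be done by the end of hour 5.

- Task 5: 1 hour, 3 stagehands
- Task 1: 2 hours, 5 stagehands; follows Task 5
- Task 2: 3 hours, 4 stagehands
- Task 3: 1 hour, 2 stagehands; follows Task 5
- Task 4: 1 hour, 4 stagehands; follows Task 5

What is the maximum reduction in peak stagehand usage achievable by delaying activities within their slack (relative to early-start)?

7

Early-start peak: h1:7  h2:15  h3:9  h4:0  h5:0 ⇒ 15.
Leveled (Task 5@1, Task 1@4, Task 2@1, Task 3@2, Task 4@3): h1:7  h2:6  h3:8  h4:5  h5:5 ⇒ 8.
Reduction 15 − 8 = 7.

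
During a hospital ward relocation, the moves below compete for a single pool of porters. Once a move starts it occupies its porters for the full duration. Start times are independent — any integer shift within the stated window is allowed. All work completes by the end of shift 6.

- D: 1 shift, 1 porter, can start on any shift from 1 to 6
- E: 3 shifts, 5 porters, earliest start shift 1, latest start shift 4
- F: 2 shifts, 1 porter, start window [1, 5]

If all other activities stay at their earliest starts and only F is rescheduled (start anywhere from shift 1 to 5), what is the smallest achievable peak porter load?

6

F@1: s1:7  s2:6  s3:5  s4:0  s5:0  s6:0 → peak 7
F@2: s1:6  s2:6  s3:6  s4:0  s5:0  s6:0 → peak 6
F@3: s1:6  s2:5  s3:6  s4:1  s5:0  s6:0 → peak 6
F@4: s1:6  s2:5  s3:5  s4:1  s5:1  s6:0 → peak 6
F@5: s1:6  s2:5  s3:5  s4:0  s5:1  s6:1 → peak 6
Best is F@2, peak 6.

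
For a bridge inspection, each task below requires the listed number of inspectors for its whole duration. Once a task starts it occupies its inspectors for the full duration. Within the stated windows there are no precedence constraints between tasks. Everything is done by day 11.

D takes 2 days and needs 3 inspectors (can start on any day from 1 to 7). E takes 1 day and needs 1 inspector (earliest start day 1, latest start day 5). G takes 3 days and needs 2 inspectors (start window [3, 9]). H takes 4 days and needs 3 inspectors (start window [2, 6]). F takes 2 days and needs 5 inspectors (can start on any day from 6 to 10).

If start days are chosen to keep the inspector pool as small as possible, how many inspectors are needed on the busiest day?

Early-start (D@1, E@1, G@3, H@2, F@6) gives peak 6: d1:4  d2:6  d3:5  d4:5  d5:5  d6:5  d7:5  d8:0  d9:0  d10:0  d11:0.
Shift H→3, F→7.
Schedule D@1, E@1, G@3, H@3, F@7: d1:4  d2:3  d3:5  d4:5  d5:5  d6:3  d7:5  d8:5  d9:0  d10:0  d11:0 — peak 5.

5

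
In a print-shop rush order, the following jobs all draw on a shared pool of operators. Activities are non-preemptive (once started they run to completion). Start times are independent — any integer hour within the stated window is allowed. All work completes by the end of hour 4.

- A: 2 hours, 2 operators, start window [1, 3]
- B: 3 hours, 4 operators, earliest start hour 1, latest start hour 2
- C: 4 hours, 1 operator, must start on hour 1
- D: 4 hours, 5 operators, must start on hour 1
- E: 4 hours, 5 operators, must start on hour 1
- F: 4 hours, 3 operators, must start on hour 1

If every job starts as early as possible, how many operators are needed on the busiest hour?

20

Early-start schedule: A@1, B@1, C@1, D@1, E@1, F@1.
Load per hour: hour 1: 20, hour 2: 20, hour 3: 18, hour 4: 14.
Peak is 20.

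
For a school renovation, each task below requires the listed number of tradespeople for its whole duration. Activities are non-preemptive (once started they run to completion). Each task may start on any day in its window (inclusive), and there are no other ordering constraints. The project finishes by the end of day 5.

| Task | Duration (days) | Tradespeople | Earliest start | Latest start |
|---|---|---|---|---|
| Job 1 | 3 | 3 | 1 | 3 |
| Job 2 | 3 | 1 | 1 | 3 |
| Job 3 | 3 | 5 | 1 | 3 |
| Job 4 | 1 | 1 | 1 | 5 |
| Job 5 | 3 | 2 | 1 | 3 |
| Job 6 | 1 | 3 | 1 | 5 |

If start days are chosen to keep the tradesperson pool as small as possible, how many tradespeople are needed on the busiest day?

11

Early-start (Job 1@1, Job 2@1, Job 3@1, Job 4@1, Job 5@1, Job 6@1) gives peak 15: d1:15  d2:11  d3:11  d4:0  d5:0.
Shift Job 5→2, Job 6→4.
Schedule Job 1@1, Job 2@1, Job 3@1, Job 4@1, Job 5@2, Job 6@4: d1:10  d2:11  d3:11  d4:5  d5:0 — peak 11.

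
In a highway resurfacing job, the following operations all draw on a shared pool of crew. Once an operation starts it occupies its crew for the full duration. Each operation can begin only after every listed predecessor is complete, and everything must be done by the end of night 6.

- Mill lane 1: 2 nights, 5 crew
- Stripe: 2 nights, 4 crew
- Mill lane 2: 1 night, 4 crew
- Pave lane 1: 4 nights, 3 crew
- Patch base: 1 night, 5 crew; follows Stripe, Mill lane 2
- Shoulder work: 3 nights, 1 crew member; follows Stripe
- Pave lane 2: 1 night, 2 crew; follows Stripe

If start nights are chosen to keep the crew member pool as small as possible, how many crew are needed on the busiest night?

9

Early-start (Mill lane 1@1, Stripe@1, Mill lane 2@1, Pave lane 1@1, Patch base@3, Shoulder work@3, Pave lane 2@3) gives peak 16: n1:16  n2:12  n3:11  n4:4  n5:1  n6:0.
Shift Mill lane 2→3, Pave lane 1→3, Patch base→4, Pave lane 2→5.
Schedule Mill lane 1@1, Stripe@1, Mill lane 2@3, Pave lane 1@3, Patch base@4, Shoulder work@3, Pave lane 2@5: n1:9  n2:9  n3:8  n4:9  n5:6  n6:3 — peak 9.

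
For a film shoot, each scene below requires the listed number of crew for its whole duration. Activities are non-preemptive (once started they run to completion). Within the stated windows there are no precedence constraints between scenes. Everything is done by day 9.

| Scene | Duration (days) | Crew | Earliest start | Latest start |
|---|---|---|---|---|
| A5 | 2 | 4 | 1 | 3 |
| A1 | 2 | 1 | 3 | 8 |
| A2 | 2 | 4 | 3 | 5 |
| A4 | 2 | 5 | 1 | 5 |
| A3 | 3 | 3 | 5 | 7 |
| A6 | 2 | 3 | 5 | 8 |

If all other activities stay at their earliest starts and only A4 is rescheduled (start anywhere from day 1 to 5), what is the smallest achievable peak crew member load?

9

A4@1: d1:9  d2:9  d3:5  d4:5  d5:6  d6:6  d7:3  d8:0  d9:0 → peak 9
A4@2: d1:4  d2:9  d3:10  d4:5  d5:6  d6:6  d7:3  d8:0  d9:0 → peak 10
A4@3: d1:4  d2:4  d3:10  d4:10  d5:6  d6:6  d7:3  d8:0  d9:0 → peak 10
A4@4: d1:4  d2:4  d3:5  d4:10  d5:11  d6:6  d7:3  d8:0  d9:0 → peak 11
A4@5: d1:4  d2:4  d3:5  d4:5  d5:11  d6:11  d7:3  d8:0  d9:0 → peak 11
Best is A4@1, peak 9.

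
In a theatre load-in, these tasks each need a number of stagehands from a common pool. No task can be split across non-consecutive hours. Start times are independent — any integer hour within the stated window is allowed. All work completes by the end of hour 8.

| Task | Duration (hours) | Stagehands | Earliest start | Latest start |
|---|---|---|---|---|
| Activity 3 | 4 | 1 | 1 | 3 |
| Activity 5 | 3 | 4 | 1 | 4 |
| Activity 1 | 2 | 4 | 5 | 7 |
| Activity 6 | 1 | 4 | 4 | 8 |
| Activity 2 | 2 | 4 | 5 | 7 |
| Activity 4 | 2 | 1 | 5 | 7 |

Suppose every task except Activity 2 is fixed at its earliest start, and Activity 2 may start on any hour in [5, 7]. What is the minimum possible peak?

Activity 2@5: h1:5  h2:5  h3:5  h4:5  h5:9  h6:9  h7:0  h8:0 → peak 9
Activity 2@6: h1:5  h2:5  h3:5  h4:5  h5:5  h6:9  h7:4  h8:0 → peak 9
Activity 2@7: h1:5  h2:5  h3:5  h4:5  h5:5  h6:5  h7:4  h8:4 → peak 5
Best is Activity 2@7, peak 5.

5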